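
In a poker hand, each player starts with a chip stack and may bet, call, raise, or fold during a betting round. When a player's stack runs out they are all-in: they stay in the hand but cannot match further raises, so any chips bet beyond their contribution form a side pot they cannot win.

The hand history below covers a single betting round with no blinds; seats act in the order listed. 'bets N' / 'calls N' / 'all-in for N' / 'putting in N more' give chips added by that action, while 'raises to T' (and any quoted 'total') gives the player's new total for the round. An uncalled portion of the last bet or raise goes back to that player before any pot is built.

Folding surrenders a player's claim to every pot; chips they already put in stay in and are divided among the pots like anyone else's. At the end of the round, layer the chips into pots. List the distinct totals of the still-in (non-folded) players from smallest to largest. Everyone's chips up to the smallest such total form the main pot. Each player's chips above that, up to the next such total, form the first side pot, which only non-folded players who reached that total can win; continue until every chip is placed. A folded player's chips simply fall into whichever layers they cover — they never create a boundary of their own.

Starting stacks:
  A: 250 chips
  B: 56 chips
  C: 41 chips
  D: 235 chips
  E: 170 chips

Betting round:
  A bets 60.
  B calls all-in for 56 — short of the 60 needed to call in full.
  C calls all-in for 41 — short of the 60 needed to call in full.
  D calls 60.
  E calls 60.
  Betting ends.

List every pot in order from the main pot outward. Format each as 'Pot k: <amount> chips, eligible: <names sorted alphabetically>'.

Contributions: A=60, B=56, C=41, D=60, E=60
Pot levels (distinct totals of non-folded players): 41, 56, 60
Layer 1-41: 41 each from A, B, C, D, E = 41*5 = 205 chips; eligible A, B, C, D, E
Layer 42-56: 15 each from A, B, D, E = 15*4 = 60 chips; eligible A, B, D, E
Layer 57-60: 4 each from A, D, E = 4*3 = 12 chips; eligible A, D, E

Pot 1: 205 chips, eligible: A, B, C, D, E
Pot 2: 60 chips, eligible: A, B, D, E
Pot 3: 12 chips, eligible: A, D, E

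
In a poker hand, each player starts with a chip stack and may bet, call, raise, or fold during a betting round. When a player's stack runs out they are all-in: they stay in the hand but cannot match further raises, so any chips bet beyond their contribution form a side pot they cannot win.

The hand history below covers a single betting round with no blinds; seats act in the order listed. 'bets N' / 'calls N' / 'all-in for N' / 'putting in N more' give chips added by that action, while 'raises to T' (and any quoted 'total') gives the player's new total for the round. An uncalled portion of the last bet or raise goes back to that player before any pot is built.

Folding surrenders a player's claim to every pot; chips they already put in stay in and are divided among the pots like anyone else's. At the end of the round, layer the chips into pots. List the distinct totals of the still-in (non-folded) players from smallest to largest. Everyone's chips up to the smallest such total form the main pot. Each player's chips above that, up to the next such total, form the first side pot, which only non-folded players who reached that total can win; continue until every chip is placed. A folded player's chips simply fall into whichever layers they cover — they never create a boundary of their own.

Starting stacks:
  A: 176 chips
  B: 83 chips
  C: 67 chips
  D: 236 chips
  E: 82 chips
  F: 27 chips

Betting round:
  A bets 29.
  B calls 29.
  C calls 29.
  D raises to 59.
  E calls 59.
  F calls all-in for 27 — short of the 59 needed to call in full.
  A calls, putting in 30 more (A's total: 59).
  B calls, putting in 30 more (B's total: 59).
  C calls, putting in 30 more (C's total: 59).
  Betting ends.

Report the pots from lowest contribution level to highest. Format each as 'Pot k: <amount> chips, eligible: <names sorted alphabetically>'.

Pot 1: 162 chips, eligible: A, B, C, D, E, F
Pot 2: 160 chips, eligible: A, B, C, D, E

Derivation:
Contributions: A=59, B=59, C=59, D=59, E=59, F=27
Pot levels (distinct totals of non-folded players): 27, 59
Layer 1-27: 27 each from A, B, C, D, E, F = 27*6 = 162 chips; eligible A, B, C, D, E, F
Layer 28-59: 32 each from A, B, C, D, E = 32*5 = 160 chips; eligible A, B, C, D, E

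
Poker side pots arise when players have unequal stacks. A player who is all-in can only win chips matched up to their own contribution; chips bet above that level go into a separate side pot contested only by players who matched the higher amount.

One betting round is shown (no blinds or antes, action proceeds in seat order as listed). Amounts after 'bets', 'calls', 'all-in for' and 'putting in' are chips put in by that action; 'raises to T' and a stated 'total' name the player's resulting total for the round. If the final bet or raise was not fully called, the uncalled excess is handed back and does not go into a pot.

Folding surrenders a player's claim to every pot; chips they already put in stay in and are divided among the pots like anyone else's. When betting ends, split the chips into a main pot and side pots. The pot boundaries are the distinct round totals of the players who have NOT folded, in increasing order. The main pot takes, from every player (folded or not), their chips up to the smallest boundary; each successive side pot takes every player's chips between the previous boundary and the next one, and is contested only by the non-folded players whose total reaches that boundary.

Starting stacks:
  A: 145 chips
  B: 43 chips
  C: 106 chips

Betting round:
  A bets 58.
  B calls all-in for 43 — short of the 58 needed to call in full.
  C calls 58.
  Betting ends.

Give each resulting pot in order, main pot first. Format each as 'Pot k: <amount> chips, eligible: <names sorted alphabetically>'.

Contributions: A=58, B=43, C=58
Pot levels (distinct totals of non-folded players): 43, 58
Layer 1-43: 43 each from A, B, C = 43*3 = 129 chips; eligible A, B, C
Layer 44-58: 15 each from A, C = 15*2 = 30 chips; eligible A, C

Pot 1: 129 chips, eligible: A, B, C
Pot 2: 30 chips, eligible: A, C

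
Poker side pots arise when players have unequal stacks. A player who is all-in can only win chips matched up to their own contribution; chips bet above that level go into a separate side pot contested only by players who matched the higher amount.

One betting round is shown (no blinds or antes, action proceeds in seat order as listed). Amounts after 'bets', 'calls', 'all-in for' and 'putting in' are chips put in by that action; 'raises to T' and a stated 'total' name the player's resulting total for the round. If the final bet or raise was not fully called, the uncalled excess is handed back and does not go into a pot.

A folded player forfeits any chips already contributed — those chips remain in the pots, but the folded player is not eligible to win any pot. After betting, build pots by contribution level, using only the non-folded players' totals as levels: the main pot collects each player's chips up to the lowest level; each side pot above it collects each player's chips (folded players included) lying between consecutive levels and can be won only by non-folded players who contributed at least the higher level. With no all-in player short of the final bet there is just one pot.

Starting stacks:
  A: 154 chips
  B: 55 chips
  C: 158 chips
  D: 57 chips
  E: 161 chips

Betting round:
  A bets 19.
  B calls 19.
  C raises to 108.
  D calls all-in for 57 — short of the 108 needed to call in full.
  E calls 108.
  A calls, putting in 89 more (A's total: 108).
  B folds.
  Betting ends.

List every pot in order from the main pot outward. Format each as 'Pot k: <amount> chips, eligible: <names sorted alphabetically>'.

Contributions: A=108, B=19, C=108, D=57, E=108
Folded: B
Pot levels (distinct totals of non-folded players): 57, 108
Layer 1-57: A 57 + B 19 + C 57 + D 57 + E 57 = 247 chips; eligible A, C, D, E
Layer 58-108: 51 each from A, C, E = 51*3 = 153 chips; eligible A, C, E

Pot 1: 247 chips, eligible: A, C, D, E
Pot 2: 153 chips, eligible: A, C, E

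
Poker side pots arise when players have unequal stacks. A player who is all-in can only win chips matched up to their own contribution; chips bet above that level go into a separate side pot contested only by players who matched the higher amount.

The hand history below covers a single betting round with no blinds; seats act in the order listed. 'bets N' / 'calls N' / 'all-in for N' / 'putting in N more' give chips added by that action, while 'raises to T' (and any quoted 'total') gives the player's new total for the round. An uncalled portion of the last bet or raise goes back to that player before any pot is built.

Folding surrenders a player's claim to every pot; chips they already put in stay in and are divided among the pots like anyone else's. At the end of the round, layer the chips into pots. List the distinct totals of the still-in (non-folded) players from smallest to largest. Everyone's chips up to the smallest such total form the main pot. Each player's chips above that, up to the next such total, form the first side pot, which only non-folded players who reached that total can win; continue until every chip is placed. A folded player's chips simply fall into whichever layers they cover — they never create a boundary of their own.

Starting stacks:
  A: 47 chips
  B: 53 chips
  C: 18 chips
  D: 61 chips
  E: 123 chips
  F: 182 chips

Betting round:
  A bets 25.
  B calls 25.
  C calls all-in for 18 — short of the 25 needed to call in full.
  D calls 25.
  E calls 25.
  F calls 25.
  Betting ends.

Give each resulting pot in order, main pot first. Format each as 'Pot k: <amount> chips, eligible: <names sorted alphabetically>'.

Pot 1: 108 chips, eligible: A, B, C, D, E, F
Pot 2: 35 chips, eligible: A, B, D, E, F

Derivation:
Contributions: A=25, B=25, C=18, D=25, E=25, F=25
Pot levels (distinct totals of non-folded players): 18, 25
Layer 1-18: 18 each from A, B, C, D, E, F = 18*6 = 108 chips; eligible A, B, C, D, E, F
Layer 19-25: 7 each from A, B, D, E, F = 7*5 = 35 chips; eligible A, B, D, E, F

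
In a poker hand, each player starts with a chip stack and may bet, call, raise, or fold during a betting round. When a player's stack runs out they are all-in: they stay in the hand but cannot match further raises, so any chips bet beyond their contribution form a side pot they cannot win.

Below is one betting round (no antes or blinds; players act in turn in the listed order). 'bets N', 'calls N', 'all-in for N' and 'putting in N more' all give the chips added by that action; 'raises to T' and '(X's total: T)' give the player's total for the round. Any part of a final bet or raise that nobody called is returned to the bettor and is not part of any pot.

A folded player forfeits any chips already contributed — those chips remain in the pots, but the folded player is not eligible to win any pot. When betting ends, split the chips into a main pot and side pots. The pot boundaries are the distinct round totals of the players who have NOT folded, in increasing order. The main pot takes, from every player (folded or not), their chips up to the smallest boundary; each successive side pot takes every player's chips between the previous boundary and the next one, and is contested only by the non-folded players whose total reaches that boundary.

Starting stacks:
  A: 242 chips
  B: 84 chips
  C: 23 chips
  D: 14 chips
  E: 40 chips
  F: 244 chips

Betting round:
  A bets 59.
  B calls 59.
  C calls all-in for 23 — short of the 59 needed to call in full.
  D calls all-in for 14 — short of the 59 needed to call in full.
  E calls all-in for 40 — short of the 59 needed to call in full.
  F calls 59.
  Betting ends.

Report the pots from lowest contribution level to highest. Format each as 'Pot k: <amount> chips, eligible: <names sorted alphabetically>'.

Pot 1: 84 chips, eligible: A, B, C, D, E, F
Pot 2: 45 chips, eligible: A, B, C, E, F
Pot 3: 68 chips, eligible: A, B, E, F
Pot 4: 57 chips, eligible: A, B, F

Derivation:
Contributions: A=59, B=59, C=23, D=14, E=40, F=59
Pot levels (distinct totals of non-folded players): 14, 23, 40, 59
Layer 1-14: 14 each from A, B, C, D, E, F = 14*6 = 84 chips; eligible A, B, C, D, E, F
Layer 15-23: 9 each from A, B, C, E, F = 9*5 = 45 chips; eligible A, B, C, E, F
Layer 24-40: 17 each from A, B, E, F = 17*4 = 68 chips; eligible A, B, E, F
Layer 41-59: 19 each from A, B, F = 19*3 = 57 chips; eligible A, B, F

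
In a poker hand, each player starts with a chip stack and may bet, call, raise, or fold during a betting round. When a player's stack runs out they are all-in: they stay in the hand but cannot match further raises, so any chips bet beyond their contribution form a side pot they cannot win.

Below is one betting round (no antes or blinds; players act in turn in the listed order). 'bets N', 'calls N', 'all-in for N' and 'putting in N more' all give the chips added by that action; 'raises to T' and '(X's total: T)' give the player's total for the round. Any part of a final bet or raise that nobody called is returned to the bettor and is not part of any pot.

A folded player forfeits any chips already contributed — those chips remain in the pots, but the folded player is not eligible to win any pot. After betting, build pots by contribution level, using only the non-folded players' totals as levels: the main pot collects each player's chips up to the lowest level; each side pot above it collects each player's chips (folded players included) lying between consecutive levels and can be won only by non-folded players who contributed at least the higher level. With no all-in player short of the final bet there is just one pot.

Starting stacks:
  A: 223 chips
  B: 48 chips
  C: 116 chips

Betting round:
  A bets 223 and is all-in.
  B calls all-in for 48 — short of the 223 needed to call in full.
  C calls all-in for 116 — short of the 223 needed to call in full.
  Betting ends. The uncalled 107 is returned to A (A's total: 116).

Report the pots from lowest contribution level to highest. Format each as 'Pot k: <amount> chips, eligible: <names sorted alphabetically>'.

Pot 1: 144 chips, eligible: A, B, C
Pot 2: 136 chips, eligible: A, C

Derivation:
Contributions (after 107 returned to A): A=116, B=48, C=116
Pot levels (distinct totals of non-folded players): 48, 116
Layer 1-48: 48 each from A, B, C = 48*3 = 144 chips; eligible A, B, C
Layer 49-116: 68 each from A, C = 68*2 = 136 chips; eligible A, C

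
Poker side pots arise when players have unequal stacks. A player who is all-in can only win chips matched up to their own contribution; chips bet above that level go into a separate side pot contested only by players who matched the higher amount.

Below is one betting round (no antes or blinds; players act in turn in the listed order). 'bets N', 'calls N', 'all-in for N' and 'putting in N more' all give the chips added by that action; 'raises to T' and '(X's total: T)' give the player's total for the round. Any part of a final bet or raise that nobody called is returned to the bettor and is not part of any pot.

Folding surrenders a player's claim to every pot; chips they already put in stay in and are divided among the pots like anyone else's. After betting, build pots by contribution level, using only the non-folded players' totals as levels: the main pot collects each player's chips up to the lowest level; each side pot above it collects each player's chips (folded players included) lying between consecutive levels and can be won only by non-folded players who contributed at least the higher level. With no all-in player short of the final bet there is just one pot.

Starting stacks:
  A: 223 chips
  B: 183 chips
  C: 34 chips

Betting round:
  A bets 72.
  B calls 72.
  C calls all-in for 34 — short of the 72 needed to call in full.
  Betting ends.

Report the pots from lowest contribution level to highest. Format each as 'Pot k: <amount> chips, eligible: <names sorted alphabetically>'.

Contributions: A=72, B=72, C=34
Pot levels (distinct totals of non-folded players): 34, 72
Layer 1-34: 34 each from A, B, C = 34*3 = 102 chips; eligible A, B, C
Layer 35-72: 38 each from A, B = 38*2 = 76 chips; eligible A, B

Pot 1: 102 chips, eligible: A, B, C
Pot 2: 76 chips, eligible: A, B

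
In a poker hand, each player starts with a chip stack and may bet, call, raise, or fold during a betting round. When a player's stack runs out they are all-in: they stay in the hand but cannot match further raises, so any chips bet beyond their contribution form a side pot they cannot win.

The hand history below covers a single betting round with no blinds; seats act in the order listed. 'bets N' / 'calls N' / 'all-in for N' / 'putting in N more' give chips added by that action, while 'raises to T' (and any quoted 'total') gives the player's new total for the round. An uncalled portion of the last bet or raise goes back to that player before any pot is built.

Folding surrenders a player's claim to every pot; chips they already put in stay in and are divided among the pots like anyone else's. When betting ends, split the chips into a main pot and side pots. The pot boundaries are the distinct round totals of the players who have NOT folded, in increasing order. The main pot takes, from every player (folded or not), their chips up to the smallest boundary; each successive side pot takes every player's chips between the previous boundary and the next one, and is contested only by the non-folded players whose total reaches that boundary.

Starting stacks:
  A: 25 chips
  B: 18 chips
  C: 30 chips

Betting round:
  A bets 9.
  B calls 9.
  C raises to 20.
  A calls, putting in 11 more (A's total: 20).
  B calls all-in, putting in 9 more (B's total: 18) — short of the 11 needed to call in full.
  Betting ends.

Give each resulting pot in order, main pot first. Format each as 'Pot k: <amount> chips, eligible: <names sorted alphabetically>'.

Pot 1: 54 chips, eligible: A, B, C
Pot 2: 4 chips, eligible: A, C

Derivation:
Contributions: A=20, B=18, C=20
Pot levels (distinct totals of non-folded players): 18, 20
Layer 1-18: 18 each from A, B, C = 18*3 = 54 chips; eligible A, B, C
Layer 19-20: 2 each from A, C = 2*2 = 4 chips; eligible A, C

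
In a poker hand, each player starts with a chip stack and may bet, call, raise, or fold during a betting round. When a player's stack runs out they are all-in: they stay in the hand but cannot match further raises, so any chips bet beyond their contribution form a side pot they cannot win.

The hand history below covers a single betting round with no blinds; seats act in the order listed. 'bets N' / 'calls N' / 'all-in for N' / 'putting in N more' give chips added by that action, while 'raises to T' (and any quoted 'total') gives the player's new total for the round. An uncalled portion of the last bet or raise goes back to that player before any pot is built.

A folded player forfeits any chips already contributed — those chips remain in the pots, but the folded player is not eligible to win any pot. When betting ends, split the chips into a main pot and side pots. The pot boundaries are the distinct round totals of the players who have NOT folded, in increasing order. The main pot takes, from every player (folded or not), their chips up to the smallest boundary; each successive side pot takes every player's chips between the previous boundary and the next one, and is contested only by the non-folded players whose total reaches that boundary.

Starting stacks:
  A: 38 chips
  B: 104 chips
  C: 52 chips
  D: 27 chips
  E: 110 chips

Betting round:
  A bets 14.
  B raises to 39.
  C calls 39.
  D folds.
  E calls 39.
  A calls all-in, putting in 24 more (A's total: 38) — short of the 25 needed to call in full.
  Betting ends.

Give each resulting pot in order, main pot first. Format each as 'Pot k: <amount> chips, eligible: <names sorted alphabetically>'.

Contributions: A=38, B=39, C=39, E=39
Folded: D
Pot levels (distinct totals of non-folded players): 38, 39
Layer 1-38: 38 each from A, B, C, E = 38*4 = 152 chips; eligible A, B, C, E
Layer 39-39: 1 each from B, C, E = 1*3 = 3 chips; eligible B, C, E

Pot 1: 152 chips, eligible: A, B, C, E
Pot 2: 3 chips, eligible: B, C, E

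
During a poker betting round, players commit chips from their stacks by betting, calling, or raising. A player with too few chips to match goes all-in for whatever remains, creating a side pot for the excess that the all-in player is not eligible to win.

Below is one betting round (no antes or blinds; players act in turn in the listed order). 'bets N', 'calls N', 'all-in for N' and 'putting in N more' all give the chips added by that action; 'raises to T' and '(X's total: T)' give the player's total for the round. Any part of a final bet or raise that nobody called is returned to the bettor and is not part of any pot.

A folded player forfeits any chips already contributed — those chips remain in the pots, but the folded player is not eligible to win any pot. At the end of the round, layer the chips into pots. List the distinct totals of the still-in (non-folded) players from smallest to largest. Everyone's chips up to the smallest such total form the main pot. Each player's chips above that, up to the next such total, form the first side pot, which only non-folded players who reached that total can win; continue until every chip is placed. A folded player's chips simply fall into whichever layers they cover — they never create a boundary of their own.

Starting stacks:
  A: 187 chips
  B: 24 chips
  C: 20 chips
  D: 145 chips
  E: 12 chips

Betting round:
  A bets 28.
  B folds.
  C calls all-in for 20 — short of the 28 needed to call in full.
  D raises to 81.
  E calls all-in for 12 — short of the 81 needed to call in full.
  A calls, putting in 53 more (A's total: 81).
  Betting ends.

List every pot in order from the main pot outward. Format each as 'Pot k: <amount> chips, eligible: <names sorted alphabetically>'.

Contributions: A=81, C=20, D=81, E=12
Folded: B
Pot levels (distinct totals of non-folded players): 12, 20, 81
Layer 1-12: 12 each from A, C, D, E = 12*4 = 48 chips; eligible A, C, D, E
Layer 13-20: 8 each from A, C, D = 8*3 = 24 chips; eligible A, C, D
Layer 21-81: 61 each from A, D = 61*2 = 122 chips; eligible A, D

Pot 1: 48 chips, eligible: A, C, D, E
Pot 2: 24 chips, eligible: A, C, D
Pot 3: 122 chips, eligible: A, D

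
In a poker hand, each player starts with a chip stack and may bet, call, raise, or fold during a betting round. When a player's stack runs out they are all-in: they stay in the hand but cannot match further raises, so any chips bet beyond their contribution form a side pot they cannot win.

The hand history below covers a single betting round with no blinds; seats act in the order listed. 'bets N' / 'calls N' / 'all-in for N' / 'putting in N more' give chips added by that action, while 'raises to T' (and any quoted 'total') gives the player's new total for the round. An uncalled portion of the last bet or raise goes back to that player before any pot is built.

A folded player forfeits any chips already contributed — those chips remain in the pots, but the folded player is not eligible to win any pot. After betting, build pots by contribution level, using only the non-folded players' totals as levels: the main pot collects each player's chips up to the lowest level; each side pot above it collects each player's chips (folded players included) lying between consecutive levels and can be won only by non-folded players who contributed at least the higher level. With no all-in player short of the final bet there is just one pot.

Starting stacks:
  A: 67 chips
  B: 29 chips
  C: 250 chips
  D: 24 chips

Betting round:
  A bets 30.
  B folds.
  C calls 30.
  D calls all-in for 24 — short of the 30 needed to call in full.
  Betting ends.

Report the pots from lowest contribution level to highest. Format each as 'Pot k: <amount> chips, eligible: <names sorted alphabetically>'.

Contributions: A=30, C=30, D=24
Folded: B
Pot levels (distinct totals of non-folded players): 24, 30
Layer 1-24: 24 each from A, C, D = 24*3 = 72 chips; eligible A, C, D
Layer 25-30: 6 each from A, C = 6*2 = 12 chips; eligible A, C

Pot 1: 72 chips, eligible: A, C, D
Pot 2: 12 chips, eligible: A, C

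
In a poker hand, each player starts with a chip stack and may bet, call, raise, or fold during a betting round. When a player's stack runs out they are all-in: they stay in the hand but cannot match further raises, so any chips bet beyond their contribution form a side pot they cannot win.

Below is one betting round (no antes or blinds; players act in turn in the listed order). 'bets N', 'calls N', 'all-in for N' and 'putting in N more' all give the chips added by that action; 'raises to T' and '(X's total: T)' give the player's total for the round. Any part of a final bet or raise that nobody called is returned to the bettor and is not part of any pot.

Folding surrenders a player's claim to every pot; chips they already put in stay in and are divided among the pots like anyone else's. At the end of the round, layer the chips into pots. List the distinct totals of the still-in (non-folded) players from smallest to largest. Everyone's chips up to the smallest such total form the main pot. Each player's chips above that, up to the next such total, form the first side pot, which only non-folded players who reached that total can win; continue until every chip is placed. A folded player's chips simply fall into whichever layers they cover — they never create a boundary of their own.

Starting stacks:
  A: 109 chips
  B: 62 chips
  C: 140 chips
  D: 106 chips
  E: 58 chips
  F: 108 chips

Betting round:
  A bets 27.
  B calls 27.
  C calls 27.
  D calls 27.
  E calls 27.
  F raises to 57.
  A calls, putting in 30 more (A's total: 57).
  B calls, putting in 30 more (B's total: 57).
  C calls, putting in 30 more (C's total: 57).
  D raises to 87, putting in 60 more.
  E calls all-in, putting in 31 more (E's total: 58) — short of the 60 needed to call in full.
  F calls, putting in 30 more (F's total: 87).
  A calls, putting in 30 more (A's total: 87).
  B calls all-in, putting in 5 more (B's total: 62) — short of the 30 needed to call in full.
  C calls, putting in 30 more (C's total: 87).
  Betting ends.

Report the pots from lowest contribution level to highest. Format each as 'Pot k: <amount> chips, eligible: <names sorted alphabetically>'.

Pot 1: 348 chips, eligible: A, B, C, D, E, F
Pot 2: 20 chips, eligible: A, B, C, D, F
Pot 3: 100 chips, eligible: A, C, D, F

Derivation:
Contributions: A=87, B=62, C=87, D=87, E=58, F=87
Pot levels (distinct totals of non-folded players): 58, 62, 87
Layer 1-58: 58 each from A, B, C, D, E, F = 58*6 = 348 chips; eligible A, B, C, D, E, F
Layer 59-62: 4 each from A, B, C, D, F = 4*5 = 20 chips; eligible A, B, C, D, F
Layer 63-87: 25 each from A, C, D, F = 25*4 = 100 chips; eligible A, C, D, F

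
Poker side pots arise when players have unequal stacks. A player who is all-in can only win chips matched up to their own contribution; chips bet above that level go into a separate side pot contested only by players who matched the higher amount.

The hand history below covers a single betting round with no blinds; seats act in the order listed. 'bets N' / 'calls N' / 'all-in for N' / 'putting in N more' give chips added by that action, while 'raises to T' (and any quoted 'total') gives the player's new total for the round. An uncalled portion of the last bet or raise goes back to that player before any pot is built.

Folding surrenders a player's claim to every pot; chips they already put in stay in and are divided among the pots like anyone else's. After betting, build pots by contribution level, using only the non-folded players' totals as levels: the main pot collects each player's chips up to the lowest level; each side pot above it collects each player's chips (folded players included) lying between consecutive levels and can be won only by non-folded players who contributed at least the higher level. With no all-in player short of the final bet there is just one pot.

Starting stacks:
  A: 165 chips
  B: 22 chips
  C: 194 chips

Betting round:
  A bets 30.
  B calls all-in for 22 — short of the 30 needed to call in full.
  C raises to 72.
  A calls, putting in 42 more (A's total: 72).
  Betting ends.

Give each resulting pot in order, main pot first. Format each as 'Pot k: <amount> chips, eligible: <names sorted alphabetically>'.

Pot 1: 66 chips, eligible: A, B, C
Pot 2: 100 chips, eligible: A, C

Derivation:
Contributions: A=72, B=22, C=72
Pot levels (distinct totals of non-folded players): 22, 72
Layer 1-22: 22 each from A, B, C = 22*3 = 66 chips; eligible A, B, C
Layer 23-72: 50 each from A, C = 50*2 = 100 chips; eligible A, C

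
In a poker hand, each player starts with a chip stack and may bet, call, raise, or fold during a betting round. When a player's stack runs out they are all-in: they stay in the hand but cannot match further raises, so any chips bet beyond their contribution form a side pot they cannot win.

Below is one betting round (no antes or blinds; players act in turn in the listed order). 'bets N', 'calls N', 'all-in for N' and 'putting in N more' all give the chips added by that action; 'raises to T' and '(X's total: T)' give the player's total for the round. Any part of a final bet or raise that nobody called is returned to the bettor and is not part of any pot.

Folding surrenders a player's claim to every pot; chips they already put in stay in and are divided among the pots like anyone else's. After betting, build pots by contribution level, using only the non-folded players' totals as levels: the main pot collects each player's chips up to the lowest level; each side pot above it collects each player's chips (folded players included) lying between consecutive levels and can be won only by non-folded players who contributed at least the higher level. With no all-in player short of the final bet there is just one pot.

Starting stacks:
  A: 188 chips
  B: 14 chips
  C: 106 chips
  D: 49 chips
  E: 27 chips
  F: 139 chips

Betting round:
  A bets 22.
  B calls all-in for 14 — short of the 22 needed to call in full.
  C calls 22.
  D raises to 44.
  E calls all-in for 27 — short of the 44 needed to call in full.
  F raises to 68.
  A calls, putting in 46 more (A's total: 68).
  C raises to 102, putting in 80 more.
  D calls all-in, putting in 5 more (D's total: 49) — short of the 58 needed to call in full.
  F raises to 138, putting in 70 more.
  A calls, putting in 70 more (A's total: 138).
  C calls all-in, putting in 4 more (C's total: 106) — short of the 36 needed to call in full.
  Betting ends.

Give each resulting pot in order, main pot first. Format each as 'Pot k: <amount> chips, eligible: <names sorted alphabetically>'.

Contributions: A=138, B=14, C=106, D=49, E=27, F=138
Pot levels (distinct totals of non-folded players): 14, 27, 49, 106, 138
Layer 1-14: 14 each from A, B, C, D, E, F = 14*6 = 84 chips; eligible A, B, C, D, E, F
Layer 15-27: 13 each from A, C, D, E, F = 13*5 = 65 chips; eligible A, C, D, E, F
Layer 28-49: 22 each from A, C, D, F = 22*4 = 88 chips; eligible A, C, D, F
Layer 50-106: 57 each from A, C, F = 57*3 = 171 chips; eligible A, C, F
Layer 107-138: 32 each from A, F = 32*2 = 64 chips; eligible A, F

Pot 1: 84 chips, eligible: A, B, C, D, E, F
Pot 2: 65 chips, eligible: A, C, D, E, F
Pot 3: 88 chips, eligible: A, C, D, F
Pot 4: 171 chips, eligible: A, C, F
Pot 5: 64 chips, eligible: A, F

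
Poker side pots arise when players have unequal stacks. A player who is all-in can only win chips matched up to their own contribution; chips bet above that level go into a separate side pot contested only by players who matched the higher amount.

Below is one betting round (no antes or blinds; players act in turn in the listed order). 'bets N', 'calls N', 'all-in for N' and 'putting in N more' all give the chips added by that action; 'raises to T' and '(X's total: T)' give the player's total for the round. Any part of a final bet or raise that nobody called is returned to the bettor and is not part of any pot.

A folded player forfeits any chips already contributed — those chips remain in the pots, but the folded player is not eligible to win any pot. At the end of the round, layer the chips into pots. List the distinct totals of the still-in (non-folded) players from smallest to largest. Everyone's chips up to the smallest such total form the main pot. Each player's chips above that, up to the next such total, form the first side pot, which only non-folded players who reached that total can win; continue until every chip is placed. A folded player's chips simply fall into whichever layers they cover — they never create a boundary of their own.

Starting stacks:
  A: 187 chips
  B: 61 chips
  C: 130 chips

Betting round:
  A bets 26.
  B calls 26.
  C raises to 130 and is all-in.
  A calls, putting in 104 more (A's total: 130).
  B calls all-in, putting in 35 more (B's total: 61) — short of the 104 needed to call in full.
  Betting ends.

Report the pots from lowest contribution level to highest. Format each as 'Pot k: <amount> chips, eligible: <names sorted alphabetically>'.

Pot 1: 183 chips, eligible: A, B, C
Pot 2: 138 chips, eligible: A, C

Derivation:
Contributions: A=130, B=61, C=130
Pot levels (distinct totals of non-folded players): 61, 130
Layer 1-61: 61 each from A, B, C = 61*3 = 183 chips; eligible A, B, C
Layer 62-130: 69 each from A, C = 69*2 = 138 chips; eligible A, C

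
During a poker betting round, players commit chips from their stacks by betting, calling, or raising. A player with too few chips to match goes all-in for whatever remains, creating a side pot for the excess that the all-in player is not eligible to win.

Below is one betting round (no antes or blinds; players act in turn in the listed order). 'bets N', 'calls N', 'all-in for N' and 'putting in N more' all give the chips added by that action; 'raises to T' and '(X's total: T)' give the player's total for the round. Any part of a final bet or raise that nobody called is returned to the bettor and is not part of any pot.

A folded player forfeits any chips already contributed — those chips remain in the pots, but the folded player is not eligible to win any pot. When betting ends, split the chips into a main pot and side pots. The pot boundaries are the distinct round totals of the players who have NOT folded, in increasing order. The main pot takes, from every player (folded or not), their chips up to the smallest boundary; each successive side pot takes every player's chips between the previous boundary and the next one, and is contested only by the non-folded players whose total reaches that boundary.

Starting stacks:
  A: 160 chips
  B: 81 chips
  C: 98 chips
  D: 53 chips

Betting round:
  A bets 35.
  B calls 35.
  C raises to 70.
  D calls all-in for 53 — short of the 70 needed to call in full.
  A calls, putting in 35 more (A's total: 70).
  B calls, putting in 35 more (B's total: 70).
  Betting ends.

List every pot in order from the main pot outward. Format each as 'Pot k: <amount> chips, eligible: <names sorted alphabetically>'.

Contributions: A=70, B=70, C=70, D=53
Pot levels (distinct totals of non-folded players): 53, 70
Layer 1-53: 53 each from A, B, C, D = 53*4 = 212 chips; eligible A, B, C, D
Layer 54-70: 17 each from A, B, C = 17*3 = 51 chips; eligible A, B, C

Pot 1: 212 chips, eligible: A, B, C, D
Pot 2: 51 chips, eligible: A, B, C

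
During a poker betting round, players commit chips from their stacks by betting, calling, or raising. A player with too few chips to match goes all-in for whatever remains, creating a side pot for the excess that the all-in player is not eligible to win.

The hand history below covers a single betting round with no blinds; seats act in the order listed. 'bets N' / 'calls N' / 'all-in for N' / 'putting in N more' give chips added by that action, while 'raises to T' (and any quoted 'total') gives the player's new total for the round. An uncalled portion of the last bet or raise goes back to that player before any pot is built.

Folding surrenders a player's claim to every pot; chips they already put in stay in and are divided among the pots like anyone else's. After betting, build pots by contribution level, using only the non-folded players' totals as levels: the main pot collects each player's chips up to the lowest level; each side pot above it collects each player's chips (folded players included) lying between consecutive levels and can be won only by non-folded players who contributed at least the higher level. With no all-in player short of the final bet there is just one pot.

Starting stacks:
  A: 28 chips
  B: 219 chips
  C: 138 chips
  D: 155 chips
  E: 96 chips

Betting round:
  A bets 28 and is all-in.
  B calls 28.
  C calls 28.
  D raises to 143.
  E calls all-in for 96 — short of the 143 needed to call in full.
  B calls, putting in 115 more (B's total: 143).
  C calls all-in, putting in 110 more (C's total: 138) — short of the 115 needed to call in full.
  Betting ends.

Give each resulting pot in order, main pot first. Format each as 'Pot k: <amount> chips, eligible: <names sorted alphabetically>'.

Contributions: A=28, B=143, C=138, D=143, E=96
Pot levels (distinct totals of non-folded players): 28, 96, 138, 143
Layer 1-28: 28 each from A, B, C, D, E = 28*5 = 140 chips; eligible A, B, C, D, E
Layer 29-96: 68 each from B, C, D, E = 68*4 = 272 chips; eligible B, C, D, E
Layer 97-138: 42 each from B, C, D = 42*3 = 126 chips; eligible B, C, D
Layer 139-143: 5 each from B, D = 5*2 = 10 chips; eligible B, D

Pot 1: 140 chips, eligible: A, B, C, D, E
Pot 2: 272 chips, eligible: B, C, D, E
Pot 3: 126 chips, eligible: B, C, D
Pot 4: 10 chips, eligible: B, D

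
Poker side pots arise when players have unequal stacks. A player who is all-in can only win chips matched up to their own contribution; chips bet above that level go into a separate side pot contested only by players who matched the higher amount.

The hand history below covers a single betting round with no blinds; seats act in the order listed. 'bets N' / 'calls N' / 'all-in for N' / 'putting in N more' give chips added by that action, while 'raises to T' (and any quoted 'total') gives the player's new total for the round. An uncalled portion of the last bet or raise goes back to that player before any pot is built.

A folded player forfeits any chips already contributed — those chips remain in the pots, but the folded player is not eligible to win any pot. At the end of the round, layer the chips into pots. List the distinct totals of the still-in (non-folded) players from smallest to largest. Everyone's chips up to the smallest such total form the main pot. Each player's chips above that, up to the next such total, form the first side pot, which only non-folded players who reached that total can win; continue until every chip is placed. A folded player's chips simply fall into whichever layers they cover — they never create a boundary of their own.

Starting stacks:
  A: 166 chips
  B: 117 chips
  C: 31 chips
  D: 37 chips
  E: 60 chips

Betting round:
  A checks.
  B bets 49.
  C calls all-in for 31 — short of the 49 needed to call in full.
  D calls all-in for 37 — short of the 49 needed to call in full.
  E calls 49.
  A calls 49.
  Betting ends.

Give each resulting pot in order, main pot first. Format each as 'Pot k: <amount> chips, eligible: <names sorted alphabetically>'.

Pot 1: 155 chips, eligible: A, B, C, D, E
Pot 2: 24 chips, eligible: A, B, D, E
Pot 3: 36 chips, eligible: A, B, E

Derivation:
Contributions: A=49, B=49, C=31, D=37, E=49
Pot levels (distinct totals of non-folded players): 31, 37, 49
Layer 1-31: 31 each from A, B, C, D, E = 31*5 = 155 chips; eligible A, B, C, D, E
Layer 32-37: 6 each from A, B, D, E = 6*4 = 24 chips; eligible A, B, D, E
Layer 38-49: 12 each from A, B, E = 12*3 = 36 chips; eligible A, B, E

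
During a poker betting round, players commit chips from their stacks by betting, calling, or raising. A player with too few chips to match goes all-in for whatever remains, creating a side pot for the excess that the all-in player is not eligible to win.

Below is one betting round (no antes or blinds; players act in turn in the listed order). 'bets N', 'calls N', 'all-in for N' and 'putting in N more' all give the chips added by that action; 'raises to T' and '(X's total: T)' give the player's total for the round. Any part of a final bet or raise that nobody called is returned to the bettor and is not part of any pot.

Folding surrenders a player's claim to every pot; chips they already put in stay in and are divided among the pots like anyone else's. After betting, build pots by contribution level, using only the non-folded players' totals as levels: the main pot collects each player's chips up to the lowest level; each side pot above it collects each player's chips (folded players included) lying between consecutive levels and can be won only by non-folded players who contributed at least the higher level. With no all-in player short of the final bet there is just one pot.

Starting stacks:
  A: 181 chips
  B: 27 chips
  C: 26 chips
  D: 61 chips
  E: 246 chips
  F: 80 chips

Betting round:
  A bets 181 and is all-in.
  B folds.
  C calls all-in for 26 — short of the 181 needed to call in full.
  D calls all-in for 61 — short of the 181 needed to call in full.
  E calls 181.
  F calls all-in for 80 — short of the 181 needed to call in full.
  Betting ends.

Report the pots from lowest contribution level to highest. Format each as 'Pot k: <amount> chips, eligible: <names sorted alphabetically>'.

Contributions: A=181, C=26, D=61, E=181, F=80
Folded: B
Pot levels (distinct totals of non-folded players): 26, 61, 80, 181
Layer 1-26: 26 each from A, C, D, E, F = 26*5 = 130 chips; eligible A, C, D, E, F
Layer 27-61: 35 each from A, D, E, F = 35*4 = 140 chips; eligible A, D, E, F
Layer 62-80: 19 each from A, E, F = 19*3 = 57 chips; eligible A, E, F
Layer 81-181: 101 each from A, E = 101*2 = 202 chips; eligible A, E

Pot 1: 130 chips, eligible: A, C, D, E, F
Pot 2: 140 chips, eligible: A, D, E, F
Pot 3: 57 chips, eligible: A, E, F
Pot 4: 202 chips, eligible: A, E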